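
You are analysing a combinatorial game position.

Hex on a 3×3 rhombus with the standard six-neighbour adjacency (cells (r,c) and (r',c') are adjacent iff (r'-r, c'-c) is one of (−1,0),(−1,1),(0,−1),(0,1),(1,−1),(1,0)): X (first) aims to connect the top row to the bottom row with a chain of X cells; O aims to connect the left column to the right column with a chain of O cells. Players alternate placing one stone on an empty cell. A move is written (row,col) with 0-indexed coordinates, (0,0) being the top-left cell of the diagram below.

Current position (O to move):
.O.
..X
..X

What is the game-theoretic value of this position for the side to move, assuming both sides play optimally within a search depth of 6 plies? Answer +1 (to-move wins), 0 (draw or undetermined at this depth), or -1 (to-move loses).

[.O./..X/..X] O move#1: (0,0):-1/OO./..X/..X, (0,2):+1/.OO/..X/..X*, (1,0):-1/.O./O.X/..X, (1,1):-1/.O./.OX/..X, (2,0):-1/.O./..X/O.X, (2,1):-1/.O./..X/.OX
[.OO/..X/..X] X move#2: (0,0):-1/XOO/..X/..X*, (1,0):-1/.OO/X.X/..X, (1,1):-1/.OO/.XX/..X, (2,0):-1/.OO/..X/X.X, (2,1):-1/.OO/..X/.XX
[XOO/..X/..X] O move#3: (1,0):+1/XOO/O.X/..X*, (1,1):+1/XOO/.OX/..X, (2,0):+1/XOO/..X/O.X, (2,1):-1/XOO/..X/.OX
[XOO/O.X/..X] end (terminal -1, X#4); searched .O./..X/..X to 6

value(.O./..X/..X, O) = +1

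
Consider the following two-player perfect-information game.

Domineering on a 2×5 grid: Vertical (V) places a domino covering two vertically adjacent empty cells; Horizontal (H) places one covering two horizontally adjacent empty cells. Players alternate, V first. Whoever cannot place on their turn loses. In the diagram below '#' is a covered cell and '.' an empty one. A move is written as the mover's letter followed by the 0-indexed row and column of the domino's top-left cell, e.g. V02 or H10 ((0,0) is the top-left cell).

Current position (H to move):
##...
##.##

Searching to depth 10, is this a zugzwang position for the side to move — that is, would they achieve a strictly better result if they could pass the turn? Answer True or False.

zugzwang(##.../##.##, H) = False

p1 H@[##.../##.##]: H02[####./##.##]+1* H03[##.##/##.##]-1
p2 V@[####./##.##] terminal -1; root [##.../##.##] d10
suppose H passes — search the same position with V to move:
pass> p1 V@[##.../##.##]: V02[###../#####]-1*
pass> p2 H@[###../#####]: H03[#####/#####]+1*
pass> p3 V@[#####/#####] terminal -1; root [##.../##.##] d10
for H: play +1, pass +1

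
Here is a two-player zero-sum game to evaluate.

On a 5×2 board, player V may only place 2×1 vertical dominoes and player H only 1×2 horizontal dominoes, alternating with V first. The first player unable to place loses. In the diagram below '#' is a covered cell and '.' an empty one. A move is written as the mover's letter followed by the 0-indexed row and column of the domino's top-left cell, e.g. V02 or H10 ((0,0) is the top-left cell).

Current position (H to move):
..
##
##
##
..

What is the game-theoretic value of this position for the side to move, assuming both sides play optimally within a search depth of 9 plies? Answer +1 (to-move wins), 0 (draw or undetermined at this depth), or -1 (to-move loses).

value(../##/##/##/.., H) = +1

ply 1, H at ../##/##/##/.. | H00=+1→##/##/##/##/..*; H40=+1→../##/##/##/##
ply 2: ##/##/##/##/.. is terminal -1 (V); from ../##/##/##/.. depth 9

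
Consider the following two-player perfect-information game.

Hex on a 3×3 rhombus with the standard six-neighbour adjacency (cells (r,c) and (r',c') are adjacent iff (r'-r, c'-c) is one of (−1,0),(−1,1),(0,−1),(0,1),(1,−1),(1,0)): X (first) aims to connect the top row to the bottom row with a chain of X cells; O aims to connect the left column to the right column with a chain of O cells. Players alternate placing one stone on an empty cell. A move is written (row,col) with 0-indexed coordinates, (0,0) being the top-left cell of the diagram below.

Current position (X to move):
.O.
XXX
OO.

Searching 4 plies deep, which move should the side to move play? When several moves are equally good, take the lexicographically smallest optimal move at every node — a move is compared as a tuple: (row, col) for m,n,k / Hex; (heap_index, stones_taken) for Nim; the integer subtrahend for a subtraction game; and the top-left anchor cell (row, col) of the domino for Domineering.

[.O./XXX/OO.] X move#1: (0,0):-1/XO./XXX/OO., (0,2):-1/.OX/XXX/OO., (2,2):+1/.O./XXX/OOX*
[.O./XXX/OOX] O move#2: (0,0):-1/OO./XXX/OOX*, (0,2):-1/.OO/XXX/OOX
[OO./XXX/OOX] X move#3: (0,2):+1/OOX/XXX/OOX*
[OOX/XXX/OOX] end (terminal -1, O#4); searched .O./XXX/OO. to 4

X's best at [.O./XXX/OO.]: (2,2)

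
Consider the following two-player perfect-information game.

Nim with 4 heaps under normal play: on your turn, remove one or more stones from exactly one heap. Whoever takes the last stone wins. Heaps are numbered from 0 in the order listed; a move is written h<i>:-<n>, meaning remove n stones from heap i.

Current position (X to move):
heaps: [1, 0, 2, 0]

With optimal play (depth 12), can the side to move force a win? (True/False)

X winning at [(1,0,2,0)]: True

ply 1, X at (1,0,2,0) | h0:-1=-1→(0,0,2,0); h2:-1=+1→(1,0,1,0)*; h2:-2=-1→(1,0,0,0)
ply 2, O at (1,0,1,0) | h0:-1=-1→(0,0,1,0)*; h2:-1=-1→(1,0,0,0)
ply 3, X at (0,0,1,0) | h2:-1=+1→(0,0,0,0)*
ply 4: (0,0,0,0) is terminal -1 (O); from (1,0,2,0) depth 12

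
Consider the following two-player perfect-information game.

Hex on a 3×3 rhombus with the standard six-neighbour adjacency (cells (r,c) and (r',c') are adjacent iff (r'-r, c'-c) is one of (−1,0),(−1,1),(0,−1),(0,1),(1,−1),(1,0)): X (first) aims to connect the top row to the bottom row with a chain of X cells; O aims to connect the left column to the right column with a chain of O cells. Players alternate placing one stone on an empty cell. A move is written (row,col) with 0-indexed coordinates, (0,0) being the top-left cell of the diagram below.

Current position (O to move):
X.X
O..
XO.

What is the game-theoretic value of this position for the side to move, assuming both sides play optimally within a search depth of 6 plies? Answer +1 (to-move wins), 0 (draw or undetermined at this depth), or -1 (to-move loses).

[X.X/O../XO.] O move#1: (0,1):-1/XOX/O../XO., (1,1):+1/X.X/OO./XO.*, (1,2):-1/X.X/O.O/XO., (2,2):-1/X.X/O../XOO
[X.X/OO./XO.] X move#2: (0,1):-1/XXX/OO./XO.*, (1,2):-1/X.X/OOX/XO., (2,2):-1/X.X/OO./XOX
[XXX/OO./XO.] O move#3: (1,2):+1/XXX/OOO/XO.*, (2,2):+1/XXX/OO./XOO
[XXX/OOO/XO.] end (terminal -1, X#4); searched X.X/O../XO. to 6

value(X.X/O../XO., O) = +1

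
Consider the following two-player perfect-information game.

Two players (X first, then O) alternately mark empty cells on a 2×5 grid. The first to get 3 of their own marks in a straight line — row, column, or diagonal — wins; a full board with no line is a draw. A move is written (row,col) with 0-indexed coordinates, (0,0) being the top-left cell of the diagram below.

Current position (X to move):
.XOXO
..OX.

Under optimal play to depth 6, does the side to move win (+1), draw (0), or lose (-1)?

[.XOXO/..OX.] X move#1: (0,0):+0/XXOXO/..OX.*, (1,0):+0/.XOXO/X.OX., (1,1):+0/.XOXO/.XOX., (1,4):+0/.XOXO/..OXX
[XXOXO/..OX.] O move#2: (1,0):+0/XXOXO/O.OX.*, (1,1):+0/XXOXO/.OOX., (1,4):+0/XXOXO/..OXO
[XXOXO/O.OX.] X move#3: (1,1):+0/XXOXO/OXOX.*, (1,4):-1/XXOXO/O.OXX
[XXOXO/OXOX.] O move#4: (1,4):+0/XXOXO/OXOXO*
[XXOXO/OXOXO] end (terminal +0, X#5); searched .XOXO/..OX. to 6

value(.XOXO/..OX., X) = 0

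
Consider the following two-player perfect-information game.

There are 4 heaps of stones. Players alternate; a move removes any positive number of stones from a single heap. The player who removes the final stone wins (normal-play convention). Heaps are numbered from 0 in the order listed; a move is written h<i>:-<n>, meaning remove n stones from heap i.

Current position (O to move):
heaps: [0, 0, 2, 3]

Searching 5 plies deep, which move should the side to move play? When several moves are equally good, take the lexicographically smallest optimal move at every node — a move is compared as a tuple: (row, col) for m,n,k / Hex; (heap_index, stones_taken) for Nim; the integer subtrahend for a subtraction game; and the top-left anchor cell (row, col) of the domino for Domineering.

O's best at [(0,0,2,3)]: h3:-1

p1 O@[(0,0,2,3)]: h2:-1[(0,0,1,3)]-1 h2:-2[(0,0,0,3)]-1 h3:-1[(0,0,2,2)]+1* h3:-2[(0,0,2,1)]-1 h3:-3[(0,0,2,0)]-1
p2 X@[(0,0,2,2)]: h2:-1[(0,0,1,2)]-1* h2:-2[(0,0,0,2)]-1 h3:-1[(0,0,2,1)]-1 h3:-2[(0,0,2,0)]-1
p3 O@[(0,0,1,2)]: h2:-1[(0,0,0,2)]-1 h3:-1[(0,0,1,1)]+1* h3:-2[(0,0,1,0)]-1
p4 X@[(0,0,1,1)]: h2:-1[(0,0,0,1)]-1* h3:-1[(0,0,1,0)]-1
p5 O@[(0,0,0,1)]: h3:-1[(0,0,0,0)]+1*
p6 X@[(0,0,0,0)] terminal -1; root [(0,0,2,3)] d5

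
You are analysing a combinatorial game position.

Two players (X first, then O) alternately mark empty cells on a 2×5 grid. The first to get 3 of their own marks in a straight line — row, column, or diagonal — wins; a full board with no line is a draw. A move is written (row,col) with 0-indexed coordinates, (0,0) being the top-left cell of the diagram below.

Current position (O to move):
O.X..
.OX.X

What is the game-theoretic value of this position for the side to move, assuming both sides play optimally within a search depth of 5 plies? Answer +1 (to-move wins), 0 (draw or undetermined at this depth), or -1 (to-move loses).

value(O.X../.OX.X, O) = -1

p1 O@[O.X../.OX.X]: (0,1)[OOX../.OX.X]-1* (0,3)[O.XO./.OX.X]-1 (0,4)[O.X.O/.OX.X]-1 (1,0)[O.X../OOX.X]-1 (1,3)[O.X../.OXOX]-1
p2 X@[OOX../.OX.X]: (0,3)[OOXX./.OX.X]+1* (0,4)[OOX.X/.OX.X]+1 (1,0)[OOX../XOX.X]+0 (1,3)[OOX../.OXXX]+1
p3 O@[OOXX./.OX.X]: (0,4)[OOXXO/.OX.X]-1* (1,0)[OOXX./OOX.X]-1 (1,3)[OOXX./.OXOX]-1
p4 X@[OOXXO/.OX.X]: (1,0)[OOXXO/XOX.X]+0 (1,3)[OOXXO/.OXXX]+1*
p5 O@[OOXXO/.OXXX] terminal -1; root [O.X../.OX.X] d5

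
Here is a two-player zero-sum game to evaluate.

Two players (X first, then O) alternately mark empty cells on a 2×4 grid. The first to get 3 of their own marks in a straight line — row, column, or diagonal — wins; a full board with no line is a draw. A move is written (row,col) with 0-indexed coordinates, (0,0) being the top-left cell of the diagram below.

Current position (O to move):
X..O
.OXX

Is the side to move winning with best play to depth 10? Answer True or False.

[X..O/.OXX] O move#1: (0,1):+0/XO.O/.OXX*, (0,2):+0/X.OO/.OXX, (1,0):+0/X..O/OOXX
[XO.O/.OXX] X move#2: (0,2):+0/XOXO/.OXX*, (1,0):-1/XO.O/XOXX
[XOXO/.OXX] O move#3: (1,0):+0/XOXO/OOXX*
[XOXO/OOXX] end (terminal +0, X#4); searched X..O/.OXX to 10

O winning at [X..O/.OXX]: False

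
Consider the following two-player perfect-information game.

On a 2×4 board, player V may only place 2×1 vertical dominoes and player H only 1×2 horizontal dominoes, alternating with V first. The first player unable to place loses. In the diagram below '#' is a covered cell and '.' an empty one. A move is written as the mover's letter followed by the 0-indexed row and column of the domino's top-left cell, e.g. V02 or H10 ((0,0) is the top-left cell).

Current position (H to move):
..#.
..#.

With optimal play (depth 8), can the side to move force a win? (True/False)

H winning at [..#./..#.]: True

[..#./..#.] H move#1: H00:+1/###./..#.*, H10:+1/..#./###.
[###./..#.] V move#2: V03:-1/####/..##*
[####/..##] H move#3: H10:+1/####/####*
[####/####] end (terminal -1, V#4); searched ..#./..#. to 8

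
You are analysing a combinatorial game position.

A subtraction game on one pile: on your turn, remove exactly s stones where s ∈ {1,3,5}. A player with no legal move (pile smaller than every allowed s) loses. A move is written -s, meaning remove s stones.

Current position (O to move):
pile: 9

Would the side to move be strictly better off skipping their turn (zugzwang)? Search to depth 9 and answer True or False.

zugzwang(9, O) = False

[9] O move#1: -1:+1/8*, -3:+1/6, -5:+1/4
[8] X move#2: -1:-1/7*, -3:-1/5, -5:-1/3
[7] O move#3: -1:+1/6*, -3:+1/4, -5:+1/2
[6] X move#4: -1:-1/5*, -3:-1/3, -5:-1/1
[5] O move#5: -1:+1/4*, -3:+1/2, -5:+1/0
[4] X move#6: -1:-1/3*, -3:-1/1
[3] O move#7: -1:+1/2*, -3:+1/0
[2] X move#8: -1:-1/1*
[1] O move#9: -1:+1/0*
[0] end (terminal -1, X#10); searched 9 to 9
if O skipped the turn, X would face:
~ [9] X move#1: -1:+1/8*, -3:+1/6, -5:+1/4
~ [8] O move#2: -1:-1/7*, -3:-1/5, -5:-1/3
~ [7] X move#3: -1:+1/6*, -3:+1/4, -5:+1/2
~ [6] O move#4: -1:-1/5*, -3:-1/3, -5:-1/1
~ [5] X move#5: -1:+1/4*, -3:+1/2, -5:+1/0
~ [4] O move#6: -1:-1/3*, -3:-1/1
~ [3] X move#7: -1:+1/2*, -3:+1/0
~ [2] O move#8: -1:-1/1*
~ [1] X move#9: -1:+1/0*
~ [0] end (terminal -1, O#10); searched 9 to 9
compare (O): move=+1 vs pass=-1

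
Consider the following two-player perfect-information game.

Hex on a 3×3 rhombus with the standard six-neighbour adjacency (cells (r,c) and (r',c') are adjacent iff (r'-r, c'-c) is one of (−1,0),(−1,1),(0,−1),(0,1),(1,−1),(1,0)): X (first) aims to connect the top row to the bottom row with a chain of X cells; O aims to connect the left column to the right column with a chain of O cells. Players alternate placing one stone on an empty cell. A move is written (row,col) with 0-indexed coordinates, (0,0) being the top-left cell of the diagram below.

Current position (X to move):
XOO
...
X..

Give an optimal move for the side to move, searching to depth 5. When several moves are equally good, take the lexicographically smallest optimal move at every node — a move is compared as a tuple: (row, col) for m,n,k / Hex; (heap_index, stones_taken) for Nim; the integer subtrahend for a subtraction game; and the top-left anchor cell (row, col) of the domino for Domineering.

X's best at [XOO/.../X..]: (1,0)

ply 1, X at XOO/.../X.. | (1,0)=+1→XOO/X../X..*; (1,1)=-1→XOO/.X./X..; (1,2)=-1→XOO/..X/X..; (2,1)=-1→XOO/.../XX.; (2,2)=-1→XOO/.../X.X
ply 2: XOO/X../X.. is terminal -1 (O); from XOO/.../X.. depth 5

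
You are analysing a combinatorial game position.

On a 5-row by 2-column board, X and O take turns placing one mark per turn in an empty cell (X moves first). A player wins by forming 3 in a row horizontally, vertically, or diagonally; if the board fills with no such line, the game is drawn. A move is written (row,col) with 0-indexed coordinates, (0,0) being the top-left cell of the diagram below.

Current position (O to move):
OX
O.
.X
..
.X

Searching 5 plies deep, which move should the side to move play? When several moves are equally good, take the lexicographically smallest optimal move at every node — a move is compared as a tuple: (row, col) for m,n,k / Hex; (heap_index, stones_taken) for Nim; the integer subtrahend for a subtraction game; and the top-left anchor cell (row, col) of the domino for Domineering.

O's best at [OX/O./.X/../.X]: (2,0)

p1 O@[OX/O./.X/../.X]: (1,1)[OX/OO/.X/../.X]-1 (2,0)[OX/O./OX/../.X]+1* (3,0)[OX/O./.X/O./.X]-1 (3,1)[OX/O./.X/.O/.X]-1 (4,0)[OX/O./.X/../OX]-1
p2 X@[OX/O./OX/../.X] terminal -1; root [OX/O./.X/../.X] d5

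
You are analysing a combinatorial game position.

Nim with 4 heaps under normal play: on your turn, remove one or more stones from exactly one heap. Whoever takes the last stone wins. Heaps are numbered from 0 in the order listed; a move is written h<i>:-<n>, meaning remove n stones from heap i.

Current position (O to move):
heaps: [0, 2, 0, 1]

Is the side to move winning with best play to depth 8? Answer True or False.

O winning at [(0,2,0,1)]: True

p1 O@[(0,2,0,1)]: h1:-1[(0,1,0,1)]+1* h1:-2[(0,0,0,1)]-1 h3:-1[(0,2,0,0)]-1
p2 X@[(0,1,0,1)]: h1:-1[(0,0,0,1)]-1* h3:-1[(0,1,0,0)]-1
p3 O@[(0,0,0,1)]: h3:-1[(0,0,0,0)]+1*
p4 X@[(0,0,0,0)] terminal -1; root [(0,2,0,1)] d8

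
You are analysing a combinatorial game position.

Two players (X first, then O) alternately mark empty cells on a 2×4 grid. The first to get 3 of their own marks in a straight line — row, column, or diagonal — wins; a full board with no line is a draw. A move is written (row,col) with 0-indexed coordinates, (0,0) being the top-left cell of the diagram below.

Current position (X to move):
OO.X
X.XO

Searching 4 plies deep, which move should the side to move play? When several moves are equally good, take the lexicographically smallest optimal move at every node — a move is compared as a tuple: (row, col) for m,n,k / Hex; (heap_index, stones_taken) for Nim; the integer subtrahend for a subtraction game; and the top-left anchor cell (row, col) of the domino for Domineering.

X's best at [OO.X/X.XO]: (1,1)

[OO.X/X.XO] X move#1: (0,2):+0/OOXX/X.XO, (1,1):+1/OO.X/XXXO*
[OO.X/XXXO] end (terminal -1, O#2); searched OO.X/X.XO to 4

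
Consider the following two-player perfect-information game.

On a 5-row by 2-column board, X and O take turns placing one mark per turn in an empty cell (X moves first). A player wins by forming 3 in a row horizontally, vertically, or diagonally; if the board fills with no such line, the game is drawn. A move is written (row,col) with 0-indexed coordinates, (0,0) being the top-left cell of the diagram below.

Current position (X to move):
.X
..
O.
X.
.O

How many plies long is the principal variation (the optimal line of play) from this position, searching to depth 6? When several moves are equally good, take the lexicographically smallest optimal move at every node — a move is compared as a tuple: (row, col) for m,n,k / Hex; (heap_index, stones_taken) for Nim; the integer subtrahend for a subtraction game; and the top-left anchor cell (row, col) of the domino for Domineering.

p1 X@[.X/../O./X./.O]: (0,0)[XX/../O./X./.O]+0* (1,0)[.X/X./O./X./.O]+0 (1,1)[.X/.X/O./X./.O]+0 (2,1)[.X/../OX/X./.O]+0 (3,1)[.X/../O./XX/.O]+0 (4,0)[.X/../O./X./XO]+0
p2 O@[XX/../O./X./.O]: (1,0)[XX/O./O./X./.O]+0* (1,1)[XX/.O/O./X./.O]+0 (2,1)[XX/../OO/X./.O]+0 (3,1)[XX/../O./XO/.O]+0 (4,0)[XX/../O./X./OO]+0
p3 X@[XX/O./O./X./.O]: (1,1)[XX/OX/O./X./.O]+0* (2,1)[XX/O./OX/X./.O]+0 (3,1)[XX/O./O./XX/.O]+0 (4,0)[XX/O./O./X./XO]+0
p4 O@[XX/OX/O./X./.O]: (2,1)[XX/OX/OO/X./.O]+0* (3,1)[XX/OX/O./XO/.O]-1 (4,0)[XX/OX/O./X./OO]-1
p5 X@[XX/OX/OO/X./.O]: (3,1)[XX/OX/OO/XX/.O]+0* (4,0)[XX/OX/OO/X./XO]-1
p6 O@[XX/OX/OO/XX/.O]: (4,0)[XX/OX/OO/XX/OO]+0*
p7 X@[XX/OX/OO/XX/OO] terminal +0; root [.X/../O./X./.O] d6

PV length from [.X/../O./X./.O]: 6 plies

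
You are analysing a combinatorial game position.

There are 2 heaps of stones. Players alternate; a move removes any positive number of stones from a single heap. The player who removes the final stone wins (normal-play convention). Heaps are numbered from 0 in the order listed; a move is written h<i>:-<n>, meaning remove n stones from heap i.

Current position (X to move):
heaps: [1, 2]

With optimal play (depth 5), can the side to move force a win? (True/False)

X winning at [(1,2)]: True

[(1,2)] X move#1: h0:-1:-1/(0,2), h1:-1:+1/(1,1)*, h1:-2:-1/(1,0)
[(1,1)] O move#2: h0:-1:-1/(0,1)*, h1:-1:-1/(1,0)
[(0,1)] X move#3: h1:-1:+1/(0,0)*
[(0,0)] end (terminal -1, O#4); searched (1,2) to 5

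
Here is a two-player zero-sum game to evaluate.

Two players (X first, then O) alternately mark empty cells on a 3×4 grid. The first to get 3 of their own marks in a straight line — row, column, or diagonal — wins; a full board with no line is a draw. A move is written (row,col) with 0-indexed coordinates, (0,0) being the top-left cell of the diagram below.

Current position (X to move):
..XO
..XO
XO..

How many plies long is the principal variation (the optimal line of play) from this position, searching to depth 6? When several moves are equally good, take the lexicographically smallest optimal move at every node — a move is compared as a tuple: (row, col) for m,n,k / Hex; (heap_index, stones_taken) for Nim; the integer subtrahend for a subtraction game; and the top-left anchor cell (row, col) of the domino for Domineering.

PV length from [..XO/..XO/XO..]: 1 ply

p1 X@[..XO/..XO/XO..]: (0,0)[X.XO/..XO/XO..]-1 (0,1)[.XXO/..XO/XO..]-1 (1,0)[..XO/X.XO/XO..]-1 (1,1)[..XO/.XXO/XO..]+1* (2,2)[..XO/..XO/XOX.]+1 (2,3)[..XO/..XO/XO.X]+1
p2 O@[..XO/.XXO/XO..] terminal -1; root [..XO/..XO/XO..] d6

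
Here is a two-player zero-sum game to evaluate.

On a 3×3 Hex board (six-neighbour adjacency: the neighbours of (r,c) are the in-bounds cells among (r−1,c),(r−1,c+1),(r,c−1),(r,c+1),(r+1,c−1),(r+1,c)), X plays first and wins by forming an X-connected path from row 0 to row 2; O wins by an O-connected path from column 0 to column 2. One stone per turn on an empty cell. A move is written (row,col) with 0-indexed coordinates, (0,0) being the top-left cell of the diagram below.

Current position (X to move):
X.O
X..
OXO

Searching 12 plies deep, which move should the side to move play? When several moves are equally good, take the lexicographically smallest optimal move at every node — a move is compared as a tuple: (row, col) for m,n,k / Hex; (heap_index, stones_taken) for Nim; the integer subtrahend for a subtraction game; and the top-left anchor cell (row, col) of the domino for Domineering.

p1 X@[X.O/X../OXO]: (0,1)[XXO/X../OXO]-1 (1,1)[X.O/XX./OXO]+1* (1,2)[X.O/X.X/OXO]-1
p2 O@[X.O/XX./OXO] terminal -1; root [X.O/X../OXO] d12

X's best at [X.O/X../OXO]: (1,1)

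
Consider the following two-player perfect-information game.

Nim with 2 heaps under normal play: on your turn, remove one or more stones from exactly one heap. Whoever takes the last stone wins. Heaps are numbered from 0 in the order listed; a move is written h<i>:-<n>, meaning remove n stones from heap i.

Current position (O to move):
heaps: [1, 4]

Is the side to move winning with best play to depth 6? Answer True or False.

O winning at [(1,4)]: True

ply 1, O at (1,4) | h0:-1=-1→(0,4); h1:-1=-1→(1,3); h1:-2=-1→(1,2); h1:-3=+1→(1,1)*; h1:-4=-1→(1,0)
ply 2, X at (1,1) | h0:-1=-1→(0,1)*; h1:-1=-1→(1,0)
ply 3, O at (0,1) | h1:-1=+1→(0,0)*
ply 4: (0,0) is terminal -1 (X); from (1,4) depth 6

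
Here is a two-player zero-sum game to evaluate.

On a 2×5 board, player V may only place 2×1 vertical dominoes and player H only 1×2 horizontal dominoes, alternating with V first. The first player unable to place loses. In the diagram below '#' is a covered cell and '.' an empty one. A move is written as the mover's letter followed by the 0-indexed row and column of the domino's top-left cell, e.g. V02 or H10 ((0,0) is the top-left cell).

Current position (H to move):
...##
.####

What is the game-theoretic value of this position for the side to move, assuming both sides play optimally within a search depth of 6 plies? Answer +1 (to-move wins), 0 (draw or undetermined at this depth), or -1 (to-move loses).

value(...##/.####, H) = +1

ply 1, H at ...##/.#### | H00=+1→##.##/.####*; H01=-1→.####/.####
ply 2: ##.##/.#### is terminal -1 (V); from ...##/.#### depth 6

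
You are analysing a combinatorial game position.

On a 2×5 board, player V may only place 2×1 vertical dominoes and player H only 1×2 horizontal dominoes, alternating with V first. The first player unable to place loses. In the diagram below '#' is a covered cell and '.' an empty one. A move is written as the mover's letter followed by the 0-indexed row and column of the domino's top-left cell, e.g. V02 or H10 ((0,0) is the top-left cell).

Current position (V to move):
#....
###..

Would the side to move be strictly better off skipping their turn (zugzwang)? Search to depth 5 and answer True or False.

zugzwang(#..../###.., V) = False

[#..../###..] V move#1: V03:+1/#..#./####.*, V04:-1/#...#/###.#
[#..#./####.] H move#2: H01:-1/####./####.*
[####./####.] V move#3: V04:+1/#####/#####*
[#####/#####] end (terminal -1, H#4); searched #..../###.. to 5
if V skipped the turn, H would face:
~ [#..../###..] H move#1: H01:-1/###../###.., H02:-1/#.##./###.., H03:+1/#..##/###..*, H13:+1/#..../#####
~ [#..##/###..] end (terminal -1, V#2); searched #..../###.. to 5
compare (V): move=+1 vs pass=-1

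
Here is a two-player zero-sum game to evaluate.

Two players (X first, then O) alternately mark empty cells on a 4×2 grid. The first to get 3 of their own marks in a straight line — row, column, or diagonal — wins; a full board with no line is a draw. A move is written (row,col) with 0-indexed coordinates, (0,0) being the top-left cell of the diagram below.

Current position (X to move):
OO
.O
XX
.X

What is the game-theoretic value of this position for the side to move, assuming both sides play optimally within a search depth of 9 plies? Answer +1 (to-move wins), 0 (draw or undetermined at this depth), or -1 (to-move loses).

p1 X@[OO/.O/XX/.X]: (1,0)[OO/XO/XX/.X]+0* (3,0)[OO/.O/XX/XX]+0
p2 O@[OO/XO/XX/.X]: (3,0)[OO/XO/XX/OX]+0*
p3 X@[OO/XO/XX/OX] terminal +0; root [OO/.O/XX/.X] d9

value(OO/.O/XX/.X, X) = 0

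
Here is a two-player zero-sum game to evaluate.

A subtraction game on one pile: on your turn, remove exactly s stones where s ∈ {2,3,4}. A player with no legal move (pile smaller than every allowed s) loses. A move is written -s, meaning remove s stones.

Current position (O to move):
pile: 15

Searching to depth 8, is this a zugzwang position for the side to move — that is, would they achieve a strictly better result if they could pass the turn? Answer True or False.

p1 O@[15]: -2[13]+1* -3[12]+1 -4[11]-1
p2 X@[13]: -2[11]-1* -3[10]-1 -4[9]-1
p3 O@[11]: -2[9]-1 -3[8]-1 -4[7]+1*
p4 X@[7]: -2[5]-1* -3[4]-1 -4[3]-1
p5 O@[5]: -2[3]-1 -3[2]-1 -4[1]+1*
p6 X@[1] terminal -1; root [15] d8
if O skipped the turn, X would face:
~ p1 X@[15]: -2[13]+1* -3[12]+1 -4[11]-1
~ p2 O@[13]: -2[11]-1* -3[10]-1 -4[9]-1
~ p3 X@[11]: -2[9]-1 -3[8]-1 -4[7]+1*
~ p4 O@[7]: -2[5]-1* -3[4]-1 -4[3]-1
~ p5 X@[5]: -2[3]-1 -3[2]-1 -4[1]+1*
~ p6 O@[1] terminal -1; root [15] d8
compare (O): move=+1 vs pass=-1

zugzwang(15, O) = False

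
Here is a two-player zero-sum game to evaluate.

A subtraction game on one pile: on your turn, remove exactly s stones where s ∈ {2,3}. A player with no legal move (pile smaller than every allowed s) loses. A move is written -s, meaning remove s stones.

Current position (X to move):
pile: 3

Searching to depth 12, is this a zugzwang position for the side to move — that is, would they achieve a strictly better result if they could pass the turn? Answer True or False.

zugzwang(3, X) = False

[3] X move#1: -2:+1/1*, -3:+1/0
[1] end (terminal -1, O#2); searched 3 to 12
suppose X passes — search the same position with O to move:
pass> [3] O move#1: -2:+1/1*, -3:+1/0
pass> [1] end (terminal -1, X#2); searched 3 to 12
for X: play +1, pass -1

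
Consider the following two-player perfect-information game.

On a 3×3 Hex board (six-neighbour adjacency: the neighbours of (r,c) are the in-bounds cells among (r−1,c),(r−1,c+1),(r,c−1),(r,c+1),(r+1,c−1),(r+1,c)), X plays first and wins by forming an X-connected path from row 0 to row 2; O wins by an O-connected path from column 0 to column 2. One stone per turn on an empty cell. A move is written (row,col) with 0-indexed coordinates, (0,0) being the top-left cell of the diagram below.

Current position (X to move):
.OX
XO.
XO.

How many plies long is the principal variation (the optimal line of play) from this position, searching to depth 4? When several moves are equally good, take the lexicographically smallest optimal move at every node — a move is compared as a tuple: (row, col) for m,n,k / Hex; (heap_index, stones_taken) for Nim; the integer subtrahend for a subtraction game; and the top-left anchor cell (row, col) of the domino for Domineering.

p1 X@[.OX/XO./XO.]: (0,0)[XOX/XO./XO.]+1* (1,2)[.OX/XOX/XO.]+1 (2,2)[.OX/XO./XOX]+1
p2 O@[XOX/XO./XO.] terminal -1; root [.OX/XO./XO.] d4

PV length from [.OX/XO./XO.]: 1 ply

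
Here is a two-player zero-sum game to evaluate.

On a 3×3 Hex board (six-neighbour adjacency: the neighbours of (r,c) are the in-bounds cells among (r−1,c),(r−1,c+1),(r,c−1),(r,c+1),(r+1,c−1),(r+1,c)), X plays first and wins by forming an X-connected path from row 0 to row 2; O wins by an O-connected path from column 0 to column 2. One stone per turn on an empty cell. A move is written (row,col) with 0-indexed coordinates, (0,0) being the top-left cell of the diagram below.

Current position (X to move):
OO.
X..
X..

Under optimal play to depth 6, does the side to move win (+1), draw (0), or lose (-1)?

[OO./X../X..] X move#1: (0,2):+1/OOX/X../X..*, (1,1):-1/OO./XX./X.., (1,2):-1/OO./X.X/X.., (2,1):-1/OO./X../XX., (2,2):-1/OO./X../X.X
[OOX/X../X..] O move#2: (1,1):-1/OOX/XO./X..*, (1,2):-1/OOX/X.O/X.., (2,1):-1/OOX/X../XO., (2,2):-1/OOX/X../X.O
[OOX/XO./X..] X move#3: (1,2):+1/OOX/XOX/X..*, (2,1):-1/OOX/XO./XX., (2,2):-1/OOX/XO./X.X
[OOX/XOX/X..] O move#4: (2,1):-1/OOX/XOX/XO.*, (2,2):-1/OOX/XOX/X.O
[OOX/XOX/XO.] X move#5: (2,2):+1/OOX/XOX/XOX*
[OOX/XOX/XOX] end (terminal -1, O#6); searched OO./X../X.. to 6

value(OO./X../X.., X) = +1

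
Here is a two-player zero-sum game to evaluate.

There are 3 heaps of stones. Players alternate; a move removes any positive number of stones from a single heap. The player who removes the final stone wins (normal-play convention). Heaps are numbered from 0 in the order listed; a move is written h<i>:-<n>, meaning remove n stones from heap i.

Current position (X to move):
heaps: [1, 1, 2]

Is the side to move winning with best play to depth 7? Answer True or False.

X winning at [(1,1,2)]: True

p1 X@[(1,1,2)]: h0:-1[(0,1,2)]-1 h1:-1[(1,0,2)]-1 h2:-1[(1,1,1)]-1 h2:-2[(1,1,0)]+1*
p2 O@[(1,1,0)]: h0:-1[(0,1,0)]-1* h1:-1[(1,0,0)]-1
p3 X@[(0,1,0)]: h1:-1[(0,0,0)]+1*
p4 O@[(0,0,0)] terminal -1; root [(1,1,2)] d7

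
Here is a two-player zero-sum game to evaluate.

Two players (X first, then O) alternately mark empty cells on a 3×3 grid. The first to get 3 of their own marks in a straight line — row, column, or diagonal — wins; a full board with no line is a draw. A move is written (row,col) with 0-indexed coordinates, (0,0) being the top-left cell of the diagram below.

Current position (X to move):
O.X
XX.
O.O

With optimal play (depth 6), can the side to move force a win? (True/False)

X winning at [O.X/XX./O.O]: True

p1 X@[O.X/XX./O.O]: (0,1)[OXX/XX./O.O]-1 (1,2)[O.X/XXX/O.O]+1* (2,1)[O.X/XX./OXO]+1
p2 O@[O.X/XXX/O.O] terminal -1; root [O.X/XX./O.O] d6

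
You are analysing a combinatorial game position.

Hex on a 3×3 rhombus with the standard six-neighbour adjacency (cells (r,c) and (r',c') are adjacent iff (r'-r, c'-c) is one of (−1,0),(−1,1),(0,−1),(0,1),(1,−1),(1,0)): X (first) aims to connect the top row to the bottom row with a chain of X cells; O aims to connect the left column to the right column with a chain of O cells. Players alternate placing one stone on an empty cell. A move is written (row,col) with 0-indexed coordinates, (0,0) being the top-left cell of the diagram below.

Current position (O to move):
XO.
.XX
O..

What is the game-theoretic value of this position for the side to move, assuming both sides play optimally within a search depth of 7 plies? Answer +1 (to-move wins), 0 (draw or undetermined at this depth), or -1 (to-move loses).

value(XO./.XX/O.., O) = -1

ply 1, O at XO./.XX/O.. | (0,2)=-1→XOO/.XX/O..*; (1,0)=-1→XO./OXX/O..; (2,1)=-1→XO./.XX/OO.; (2,2)=-1→XO./.XX/O.O
ply 2, X at XOO/.XX/O.. | (1,0)=+1→XOO/XXX/O..*; (2,1)=-1→XOO/.XX/OX.; (2,2)=-1→XOO/.XX/O.X
ply 3, O at XOO/XXX/O.. | (2,1)=-1→XOO/XXX/OO.*; (2,2)=-1→XOO/XXX/O.O
ply 4, X at XOO/XXX/OO. | (2,2)=+1→XOO/XXX/OOX*
ply 5: XOO/XXX/OOX is terminal -1 (O); from XO./.XX/O.. depth 7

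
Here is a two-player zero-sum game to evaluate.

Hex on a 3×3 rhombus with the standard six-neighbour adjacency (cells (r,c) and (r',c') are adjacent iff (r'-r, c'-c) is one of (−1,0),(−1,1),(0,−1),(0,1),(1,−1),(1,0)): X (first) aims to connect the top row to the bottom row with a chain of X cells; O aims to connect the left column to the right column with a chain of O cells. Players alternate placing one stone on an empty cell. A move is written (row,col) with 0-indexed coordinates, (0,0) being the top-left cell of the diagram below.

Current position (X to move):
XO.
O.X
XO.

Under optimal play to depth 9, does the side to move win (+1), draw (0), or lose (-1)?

[XO./O.X/XO.] X move#1: (0,2):+1/XOX/O.X/XO.*, (1,1):-1/XO./OXX/XO., (2,2):-1/XO./O.X/XOX
[XOX/O.X/XO.] O move#2: (1,1):-1/XOX/OOX/XO.*, (2,2):-1/XOX/O.X/XOO
[XOX/OOX/XO.] X move#3: (2,2):+1/XOX/OOX/XOX*
[XOX/OOX/XOX] end (terminal -1, O#4); searched XO./O.X/XO. to 9

value(XO./O.X/XO., X) = +1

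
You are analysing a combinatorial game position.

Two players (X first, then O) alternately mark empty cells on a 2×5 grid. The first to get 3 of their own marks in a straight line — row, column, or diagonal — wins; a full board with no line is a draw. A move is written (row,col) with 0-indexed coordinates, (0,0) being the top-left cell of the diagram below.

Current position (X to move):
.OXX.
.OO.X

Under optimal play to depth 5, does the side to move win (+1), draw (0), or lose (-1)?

value(.OXX./.OO.X, X) = +1

[.OXX./.OO.X] X move#1: (0,0):-1/XOXX./.OO.X, (0,4):+1/.OXXX/.OO.X*, (1,0):-1/.OXX./XOO.X, (1,3):-1/.OXX./.OOXX
[.OXXX/.OO.X] end (terminal -1, O#2); searched .OXX./.OO.X to 5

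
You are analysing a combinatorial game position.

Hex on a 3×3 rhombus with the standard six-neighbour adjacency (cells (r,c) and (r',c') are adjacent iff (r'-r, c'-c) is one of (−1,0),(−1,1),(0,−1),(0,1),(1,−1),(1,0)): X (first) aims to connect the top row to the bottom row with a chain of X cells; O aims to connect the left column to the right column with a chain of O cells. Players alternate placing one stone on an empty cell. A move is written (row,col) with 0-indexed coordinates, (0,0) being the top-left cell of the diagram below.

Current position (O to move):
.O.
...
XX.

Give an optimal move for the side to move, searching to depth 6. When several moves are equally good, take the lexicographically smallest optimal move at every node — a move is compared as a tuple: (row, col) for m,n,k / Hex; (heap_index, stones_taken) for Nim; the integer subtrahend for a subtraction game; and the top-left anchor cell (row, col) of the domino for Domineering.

O's best at [.O./.../XX.]: (0,2)

[.O./.../XX.] O move#1: (0,0):-1/OO./.../XX., (0,2):+1/.OO/.../XX.*, (1,0):-1/.O./O../XX., (1,1):+1/.O./.O./XX., (1,2):+1/.O./..O/XX., (2,2):-1/.O./.../XXO
[.OO/.../XX.] X move#2: (0,0):-1/XOO/.../XX.*, (1,0):-1/.OO/X../XX., (1,1):-1/.OO/.X./XX., (1,2):-1/.OO/..X/XX., (2,2):-1/.OO/.../XXX
[XOO/.../XX.] O move#3: (1,0):+1/XOO/O../XX.*, (1,1):-1/XOO/.O./XX., (1,2):-1/XOO/..O/XX., (2,2):-1/XOO/.../XXO
[XOO/O../XX.] end (terminal -1, X#4); searched .O./.../XX. to 6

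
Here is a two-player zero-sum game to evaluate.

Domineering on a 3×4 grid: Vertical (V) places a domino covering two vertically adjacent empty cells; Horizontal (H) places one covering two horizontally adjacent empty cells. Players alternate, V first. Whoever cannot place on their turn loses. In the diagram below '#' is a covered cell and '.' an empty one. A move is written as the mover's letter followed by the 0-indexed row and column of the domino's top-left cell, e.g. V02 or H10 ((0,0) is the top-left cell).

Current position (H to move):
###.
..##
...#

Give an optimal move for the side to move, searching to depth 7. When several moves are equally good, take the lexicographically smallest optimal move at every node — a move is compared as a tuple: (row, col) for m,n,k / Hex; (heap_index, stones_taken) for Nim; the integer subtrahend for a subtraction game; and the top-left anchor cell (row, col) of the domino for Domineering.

H's best at [###./..##/...#]: H10

p1 H@[###./..##/...#]: H10[###./####/...#]+1* H20[###./..##/##.#]+1 H21[###./..##/.###]-1
p2 V@[###./####/...#] terminal -1; root [###./..##/...#] d7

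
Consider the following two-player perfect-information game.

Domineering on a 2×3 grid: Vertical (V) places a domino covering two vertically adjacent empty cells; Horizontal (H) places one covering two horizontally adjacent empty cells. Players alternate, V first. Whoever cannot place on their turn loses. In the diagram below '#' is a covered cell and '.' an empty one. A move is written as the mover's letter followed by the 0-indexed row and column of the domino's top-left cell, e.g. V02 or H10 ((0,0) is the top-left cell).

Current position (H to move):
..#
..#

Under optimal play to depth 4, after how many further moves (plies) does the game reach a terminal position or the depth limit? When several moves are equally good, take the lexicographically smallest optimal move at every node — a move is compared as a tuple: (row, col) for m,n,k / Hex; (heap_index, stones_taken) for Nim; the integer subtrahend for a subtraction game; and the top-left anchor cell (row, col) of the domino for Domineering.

PV length from [..#/..#]: 1 ply

p1 H@[..#/..#]: H00[###/..#]+1* H10[..#/###]+1
p2 V@[###/..#] terminal -1; root [..#/..#] d4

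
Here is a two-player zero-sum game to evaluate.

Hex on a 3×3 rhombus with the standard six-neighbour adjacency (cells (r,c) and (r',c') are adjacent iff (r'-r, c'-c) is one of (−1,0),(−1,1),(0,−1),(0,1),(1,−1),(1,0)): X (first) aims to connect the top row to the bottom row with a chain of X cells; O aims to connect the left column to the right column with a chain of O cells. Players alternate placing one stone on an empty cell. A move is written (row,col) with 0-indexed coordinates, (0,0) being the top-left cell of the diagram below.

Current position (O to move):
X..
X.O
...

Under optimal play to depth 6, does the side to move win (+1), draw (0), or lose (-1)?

p1 O@[X../X.O/...]: (0,1)[XO./X.O/...]-1 (0,2)[X.O/X.O/...]-1 (1,1)[X../XOO/...]-1 (2,0)[X../X.O/O..]+1* (2,1)[X../X.O/.O.]-1 (2,2)[X../X.O/..O]-1
p2 X@[X../X.O/O..]: (0,1)[XX./X.O/O..]-1* (0,2)[X.X/X.O/O..]-1 (1,1)[X../XXO/O..]-1 (2,1)[X../X.O/OX.]-1 (2,2)[X../X.O/O.X]-1
p3 O@[XX./X.O/O..]: (0,2)[XXO/X.O/O..]+1* (1,1)[XX./XOO/O..]+1 (2,1)[XX./X.O/OO.]+1 (2,2)[XX./X.O/O.O]+1
p4 X@[XXO/X.O/O..]: (1,1)[XXO/XXO/O..]-1* (2,1)[XXO/X.O/OX.]-1 (2,2)[XXO/X.O/O.X]-1
p5 O@[XXO/XXO/O..]: (2,1)[XXO/XXO/OO.]+1* (2,2)[XXO/XXO/O.O]-1
p6 X@[XXO/XXO/OO.] terminal -1; root [X../X.O/...] d6

value(X../X.O/..., O) = +1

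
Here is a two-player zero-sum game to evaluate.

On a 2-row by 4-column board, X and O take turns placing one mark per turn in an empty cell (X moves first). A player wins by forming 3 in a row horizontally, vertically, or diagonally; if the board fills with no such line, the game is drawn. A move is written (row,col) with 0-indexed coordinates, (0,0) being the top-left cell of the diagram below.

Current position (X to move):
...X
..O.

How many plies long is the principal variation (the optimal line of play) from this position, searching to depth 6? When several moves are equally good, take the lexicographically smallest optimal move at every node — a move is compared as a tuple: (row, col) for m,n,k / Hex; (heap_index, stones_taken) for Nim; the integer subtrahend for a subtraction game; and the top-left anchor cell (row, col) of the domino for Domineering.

[...X/..O.] X move#1: (0,0):-1/X..X/..O., (0,1):+0/.X.X/..O.*, (0,2):+0/..XX/..O., (1,0):+0/...X/X.O., (1,1):+0/...X/.XO., (1,3):+0/...X/..OX
[.X.X/..O.] O move#2: (0,0):-1/OX.X/..O., (0,2):+0/.XOX/..O.*, (1,0):-1/.X.X/O.O., (1,1):-1/.X.X/.OO., (1,3):-1/.X.X/..OO
[.XOX/..O.] X move#3: (0,0):-1/XXOX/..O., (1,0):+0/.XOX/X.O.*, (1,1):+0/.XOX/.XO., (1,3):+0/.XOX/..OX
[.XOX/X.O.] O move#4: (0,0):+0/OXOX/X.O.*, (1,1):+0/.XOX/XOO., (1,3):+0/.XOX/X.OO
[OXOX/X.O.] X move#5: (1,1):+0/OXOX/XXO.*, (1,3):+0/OXOX/X.OX
[OXOX/XXO.] O move#6: (1,3):+0/OXOX/XXOO*
[OXOX/XXOO] end (terminal +0, X#7); searched ...X/..O. to 6

PV length from [...X/..O.]: 6 plies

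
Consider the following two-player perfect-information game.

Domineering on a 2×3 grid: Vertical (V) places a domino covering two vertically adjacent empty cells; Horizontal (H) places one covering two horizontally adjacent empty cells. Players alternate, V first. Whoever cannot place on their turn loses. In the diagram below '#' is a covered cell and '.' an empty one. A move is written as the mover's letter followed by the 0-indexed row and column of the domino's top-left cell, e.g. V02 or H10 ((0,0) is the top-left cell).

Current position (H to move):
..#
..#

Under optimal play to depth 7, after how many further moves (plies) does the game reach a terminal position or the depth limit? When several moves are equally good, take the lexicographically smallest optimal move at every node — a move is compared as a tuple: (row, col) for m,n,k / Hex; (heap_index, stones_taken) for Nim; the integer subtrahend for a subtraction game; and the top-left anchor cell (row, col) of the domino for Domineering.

p1 H@[..#/..#]: H00[###/..#]+1* H10[..#/###]+1
p2 V@[###/..#] terminal -1; root [..#/..#] d7

PV length from [..#/..#]: 1 ply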